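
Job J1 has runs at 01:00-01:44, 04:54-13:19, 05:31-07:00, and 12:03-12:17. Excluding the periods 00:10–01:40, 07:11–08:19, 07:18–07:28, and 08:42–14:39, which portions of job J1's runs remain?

01:40–01:44, 04:54–07:11, 08:19–08:42

Merge the first list: 01:00–01:44, 04:54–13:19.
Merge the second list: 00:10–01:40, 07:11–08:19, 08:42–14:39.
01:00–01:44 \ B = 01:40–01:44.
04:54–13:19 \ B = 04:54–07:11, 08:19–08:42.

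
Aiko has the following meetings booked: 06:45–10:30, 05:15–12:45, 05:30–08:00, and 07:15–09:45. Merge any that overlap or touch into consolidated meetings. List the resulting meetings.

05:15–12:45

Sort by start: 05:15–12:45, 05:30–08:00, 06:45–10:30, 07:15–09:45.
05:30–08:00 overlaps/touches 05:15–12:45 → extend to 05:15–12:45.
06:45–10:30 overlaps/touches 05:15–12:45 → extend to 05:15–12:45.
07:15–09:45 overlaps/touches 05:15–12:45 → extend to 05:15–12:45.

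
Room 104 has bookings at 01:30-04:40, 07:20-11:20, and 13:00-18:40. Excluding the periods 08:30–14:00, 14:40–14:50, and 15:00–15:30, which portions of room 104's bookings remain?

01:30–04:40 is untouched.
07:20–11:20 with B removed leaves 07:20–08:30.
13:00–18:40 with B removed leaves 14:00–14:40, 14:50–15:00, 15:30–18:40.

01:30–04:40, 07:20–08:30, 14:00–14:40, 14:50–15:00, 15:30–18:40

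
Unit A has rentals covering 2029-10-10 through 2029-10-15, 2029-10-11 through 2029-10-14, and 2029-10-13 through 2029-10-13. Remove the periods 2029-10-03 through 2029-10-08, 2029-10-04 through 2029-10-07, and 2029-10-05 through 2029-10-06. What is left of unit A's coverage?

First set merges to 2029-10-10 through 2029-10-15.
Second set merges to 2029-10-03 through 2029-10-08.
2029-10-10 through 2029-10-15: no B overlap → unchanged.

2029-10-10 through 2029-10-15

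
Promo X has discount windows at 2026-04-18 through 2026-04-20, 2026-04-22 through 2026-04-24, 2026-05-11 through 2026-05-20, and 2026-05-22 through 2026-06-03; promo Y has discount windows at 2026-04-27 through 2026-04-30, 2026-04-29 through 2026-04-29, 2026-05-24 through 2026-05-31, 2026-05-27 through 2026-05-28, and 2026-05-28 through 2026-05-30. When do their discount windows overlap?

2026-05-24 through 2026-05-31

Second set merges to 2026-04-27 through 2026-04-30, 2026-05-24 through 2026-05-31.
2026-04-18 through 2026-04-20 meets no B interval.
2026-04-22 through 2026-04-24 meets no B interval.
2026-05-11 through 2026-05-20 meets no B interval.
2026-05-22 through 2026-06-03 ∩ B → 2026-05-24 through 2026-05-31.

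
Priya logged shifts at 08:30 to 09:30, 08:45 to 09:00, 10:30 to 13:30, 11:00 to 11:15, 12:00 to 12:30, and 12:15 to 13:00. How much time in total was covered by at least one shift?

Merged: 08:30–09:30, 10:30–13:30.
Lengths: 1 h + 3 h = 4 h.

4 h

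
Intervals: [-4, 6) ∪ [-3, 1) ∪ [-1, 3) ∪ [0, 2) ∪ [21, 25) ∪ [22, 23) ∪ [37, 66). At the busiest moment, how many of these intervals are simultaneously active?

4

At 0, 4 of the intervals are simultaneously active.
No point has more.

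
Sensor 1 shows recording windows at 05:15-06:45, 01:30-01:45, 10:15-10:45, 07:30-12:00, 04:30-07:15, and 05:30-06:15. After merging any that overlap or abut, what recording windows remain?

Sort by start: 01:30-01:45, 04:30-07:15, 05:15-06:45, 05:30-06:15, 07:30-12:00, 10:15-10:45.
04:30-07:15 is disjoint → start new block.
05:15-06:45 overlaps/touches 04:30-07:15 → extend to 04:30-07:15.
05:30-06:15 overlaps/touches 04:30-07:15 → extend to 04:30-07:15.
07:30-12:00 is disjoint → start new block.
10:15-10:45 overlaps/touches 07:30-12:00 → extend to 07:30-12:00.

01:30-01:45, 04:30-07:15, 07:30-12:00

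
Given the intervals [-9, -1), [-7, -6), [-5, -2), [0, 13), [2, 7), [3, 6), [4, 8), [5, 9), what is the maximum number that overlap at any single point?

5

Sweep endpoints in order; track running count of active intervals.
Peak of 5 reached at 5.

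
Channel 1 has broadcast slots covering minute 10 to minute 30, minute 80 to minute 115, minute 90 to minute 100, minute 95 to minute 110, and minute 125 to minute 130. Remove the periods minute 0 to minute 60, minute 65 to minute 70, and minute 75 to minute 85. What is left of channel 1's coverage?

minute 85 to minute 115, minute 125 to minute 130

First set merges to minute 10 to minute 30, minute 80 to minute 115, minute 125 to minute 130.
minute 10 to minute 30 lies entirely inside B → drops out.
minute 80 to minute 115 with B removed leaves minute 85 to minute 115.
minute 125 to minute 130 is untouched.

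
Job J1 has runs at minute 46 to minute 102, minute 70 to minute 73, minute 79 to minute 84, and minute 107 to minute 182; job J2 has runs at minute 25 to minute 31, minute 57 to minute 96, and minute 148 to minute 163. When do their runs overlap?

minute 57 to minute 96, minute 148 to minute 163

First set merges to minute 46 to minute 102, minute 107 to minute 182.
minute 46 to minute 102 overlaps B on minute 57 to minute 96.
minute 107 to minute 182 overlaps B on minute 148 to minute 163.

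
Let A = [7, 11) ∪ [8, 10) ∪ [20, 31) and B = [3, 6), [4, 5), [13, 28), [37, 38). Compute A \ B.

A, merged: [7, 11), [20, 31).
B, merged: [3, 6), [13, 28), [37, 38).
[7, 11) is untouched.
[20, 31) with B removed leaves [28, 31).

[7, 11) ∪ [28, 31)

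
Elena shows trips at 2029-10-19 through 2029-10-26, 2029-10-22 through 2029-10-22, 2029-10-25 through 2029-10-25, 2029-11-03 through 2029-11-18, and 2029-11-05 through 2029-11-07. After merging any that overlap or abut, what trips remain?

2029-10-19 through 2029-10-26, 2029-11-03 through 2029-11-18

2029-10-22 through 2029-10-22 overlaps/touches 2029-10-19 through 2029-10-26 → extend to 2029-10-19 through 2029-10-26.
2029-10-25 through 2029-10-25 overlaps/touches 2029-10-19 through 2029-10-26 → extend to 2029-10-19 through 2029-10-26.
2029-11-03 through 2029-11-18 is disjoint → start new block.
2029-11-05 through 2029-11-07 overlaps/touches 2029-11-03 through 2029-11-18 → extend to 2029-11-03 through 2029-11-18.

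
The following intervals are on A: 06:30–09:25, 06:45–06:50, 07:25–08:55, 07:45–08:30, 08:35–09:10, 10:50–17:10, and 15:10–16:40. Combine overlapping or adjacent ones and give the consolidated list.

06:30–09:25, 10:50–17:10

06:45–06:50 overlaps/touches 06:30–09:25 → extend to 06:30–09:25.
07:25–08:55 overlaps/touches 06:30–09:25 → extend to 06:30–09:25.
07:45–08:30 overlaps/touches 06:30–09:25 → extend to 06:30–09:25.
08:35–09:10 overlaps/touches 06:30–09:25 → extend to 06:30–09:25.
10:50–17:10 is disjoint → start new block.
15:10–16:40 overlaps/touches 10:50–17:10 → extend to 10:50–17:10.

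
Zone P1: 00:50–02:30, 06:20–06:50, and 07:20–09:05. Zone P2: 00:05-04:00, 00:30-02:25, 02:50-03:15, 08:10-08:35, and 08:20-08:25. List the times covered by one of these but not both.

00:05–00:50, 02:30–04:00, 06:20–06:50, 07:20–08:10, 08:35–09:05

B, merged: 00:05–04:00, 08:10–08:35.
Only in the first: 06:20–06:50, 07:20–08:10, 08:35–09:05.
Only in the second: 00:05–00:50, 02:30–04:00.
Together these are the periods covered by exactly one.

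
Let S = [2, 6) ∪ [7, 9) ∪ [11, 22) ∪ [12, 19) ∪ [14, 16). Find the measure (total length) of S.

Merged: [2, 6), [7, 9), [11, 22).
Lengths: 4 + 2 + 11 = 17.

17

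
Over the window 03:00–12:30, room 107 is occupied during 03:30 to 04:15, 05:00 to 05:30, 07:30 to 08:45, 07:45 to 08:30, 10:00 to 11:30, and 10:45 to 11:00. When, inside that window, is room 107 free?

03:00–03:30, 04:15–05:00, 05:30–07:30, 08:45–10:00, 11:30–12:30

Covered (merged): 03:30–04:15, 05:00–05:30, 07:30–08:45, 10:00–11:30.
Complement within 03:00–12:30: 03:00–03:30, 04:15–05:00, 05:30–07:30, 08:45–10:00, 11:30–12:30.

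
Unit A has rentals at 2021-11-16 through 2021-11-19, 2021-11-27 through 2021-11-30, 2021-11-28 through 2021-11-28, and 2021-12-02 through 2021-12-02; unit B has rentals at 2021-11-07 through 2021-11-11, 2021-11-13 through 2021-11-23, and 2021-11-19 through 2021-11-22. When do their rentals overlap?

Merge the first list: 2021-11-16 through 2021-11-19, 2021-11-27 through 2021-11-30, 2021-12-02 through 2021-12-02.
Merge the second list: 2021-11-07 through 2021-11-11, 2021-11-13 through 2021-11-23.
2021-11-16 through 2021-11-19 ∩ B → 2021-11-16 through 2021-11-19.
2021-11-27 through 2021-11-30 meets no B interval.
2021-12-02 through 2021-12-02 meets no B interval.

2021-11-16 through 2021-11-19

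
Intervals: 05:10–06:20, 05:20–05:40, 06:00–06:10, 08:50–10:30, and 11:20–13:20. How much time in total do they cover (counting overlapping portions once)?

Merged: 05:10-06:20, 08:50-10:30, 11:20-13:20.
Lengths: 1 h 10 min + 1 h 40 min + 2 h = 4 h 50 min.

4 h 50 min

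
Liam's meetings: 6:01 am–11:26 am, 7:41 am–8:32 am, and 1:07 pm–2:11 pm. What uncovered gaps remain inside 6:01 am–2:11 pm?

Covered (merged): 6:01 am–11:26 am, 1:07 pm–2:11 pm.
Complement within 6:01 am–2:11 pm: 11:26 am–1:07 pm.

11:26 am–1:07 pm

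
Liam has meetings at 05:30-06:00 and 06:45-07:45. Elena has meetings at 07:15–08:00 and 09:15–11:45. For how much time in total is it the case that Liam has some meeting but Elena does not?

A \ B = 05:30–06:00, 06:45–07:15.
Total: 30 min + 30 min = 1 h.

1 h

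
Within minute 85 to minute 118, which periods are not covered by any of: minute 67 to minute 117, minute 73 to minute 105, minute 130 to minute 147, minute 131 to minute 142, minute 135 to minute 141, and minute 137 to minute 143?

minute 117 to minute 118

After merging, the occupied span is minute 67 to minute 117, minute 130 to minute 147.
Complement within minute 85 to minute 118: minute 117 to minute 118.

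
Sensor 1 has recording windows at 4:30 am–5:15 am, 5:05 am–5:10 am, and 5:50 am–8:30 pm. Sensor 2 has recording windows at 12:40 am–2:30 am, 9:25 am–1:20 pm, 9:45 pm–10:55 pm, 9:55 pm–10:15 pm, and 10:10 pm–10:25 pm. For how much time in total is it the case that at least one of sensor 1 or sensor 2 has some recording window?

18 h 25 min

A, merged: 4:30 am-5:15 am, 5:50 am-8:30 pm.
B, merged: 12:40 am-2:30 am, 9:25 am-1:20 pm, 9:45 pm-10:55 pm.
A ∪ B = 12:40 am-2:30 am, 4:30 am-5:15 am, 5:50 am-8:30 pm, 9:45 pm-10:55 pm.
Total: 1 h 50 min + 45 min + 14 h 40 min + 1 h 10 min = 18 h 25 min.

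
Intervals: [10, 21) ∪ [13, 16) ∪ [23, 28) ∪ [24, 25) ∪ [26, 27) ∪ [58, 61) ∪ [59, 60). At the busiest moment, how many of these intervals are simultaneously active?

2

Walk the sorted start/end points keeping a running depth.
The depth first hits 2 at 13.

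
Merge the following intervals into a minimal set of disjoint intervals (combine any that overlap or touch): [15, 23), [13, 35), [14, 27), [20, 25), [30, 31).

Sort by start: [13, 35), [14, 27), [15, 23), [20, 25), [30, 31).
[14, 27) overlaps/touches [13, 35) → extend to [13, 35).
[15, 23) overlaps/touches [13, 35) → extend to [13, 35).
[20, 25) overlaps/touches [13, 35) → extend to [13, 35).
[30, 31) overlaps/touches [13, 35) → extend to [13, 35).

[13, 35)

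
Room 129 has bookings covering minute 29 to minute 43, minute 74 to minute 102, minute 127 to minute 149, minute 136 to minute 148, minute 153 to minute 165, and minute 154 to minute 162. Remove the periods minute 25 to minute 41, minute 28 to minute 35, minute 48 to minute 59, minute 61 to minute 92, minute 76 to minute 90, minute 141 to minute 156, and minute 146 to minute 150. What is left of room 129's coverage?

First set merges to minute 29 to minute 43, minute 74 to minute 102, minute 127 to minute 149, minute 153 to minute 165.
Second set merges to minute 25 to minute 41, minute 48 to minute 59, minute 61 to minute 92, minute 141 to minute 156.
minute 29 to minute 43 with B removed leaves minute 41 to minute 43.
minute 74 to minute 102 with B removed leaves minute 92 to minute 102.
minute 127 to minute 149 with B removed leaves minute 127 to minute 141.
minute 153 to minute 165 with B removed leaves minute 156 to minute 165.

minute 41 to minute 43, minute 92 to minute 102, minute 127 to minute 141, minute 156 to minute 165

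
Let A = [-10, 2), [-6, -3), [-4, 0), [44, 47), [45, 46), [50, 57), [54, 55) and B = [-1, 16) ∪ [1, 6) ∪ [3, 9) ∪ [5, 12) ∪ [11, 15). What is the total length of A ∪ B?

36

A, merged: [-10, 2), [44, 47), [50, 57).
B, merged: [-1, 16).
A ∪ B = [-10, 16), [44, 47), [50, 57).
Total: 26 + 3 + 7 = 36.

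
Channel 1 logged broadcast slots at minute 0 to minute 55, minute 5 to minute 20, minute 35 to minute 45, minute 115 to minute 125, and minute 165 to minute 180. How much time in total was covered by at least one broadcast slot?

Merged: minute 0 to minute 55, minute 115 to minute 125, minute 165 to minute 180.
Lengths: 55 minutes + 10 minutes + 15 minutes = 80 minutes.

80 minutes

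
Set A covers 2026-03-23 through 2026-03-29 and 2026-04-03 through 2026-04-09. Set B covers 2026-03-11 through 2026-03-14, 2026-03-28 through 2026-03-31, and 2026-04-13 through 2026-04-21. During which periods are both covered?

2026-03-23 through 2026-03-29 ∩ B → 2026-03-28 through 2026-03-29.
2026-04-03 through 2026-04-09 meets no B interval.

2026-03-28 through 2026-03-29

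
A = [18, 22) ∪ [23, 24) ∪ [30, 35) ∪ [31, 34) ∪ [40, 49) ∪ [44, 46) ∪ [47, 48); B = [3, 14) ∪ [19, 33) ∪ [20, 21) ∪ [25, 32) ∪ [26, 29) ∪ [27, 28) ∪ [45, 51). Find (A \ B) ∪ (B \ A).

[3, 14) ∪ [18, 19) ∪ [22, 23) ∪ [24, 30) ∪ [33, 35) ∪ [40, 45) ∪ [49, 51)

First set merges to [18, 22), [23, 24), [30, 35), [40, 49).
Second set merges to [3, 14), [19, 33), [45, 51).
Only in the first: [18, 19), [33, 35), [40, 45).
Only in the second: [3, 14), [22, 23), [24, 30), [49, 51).
Together these are the periods covered by exactly one.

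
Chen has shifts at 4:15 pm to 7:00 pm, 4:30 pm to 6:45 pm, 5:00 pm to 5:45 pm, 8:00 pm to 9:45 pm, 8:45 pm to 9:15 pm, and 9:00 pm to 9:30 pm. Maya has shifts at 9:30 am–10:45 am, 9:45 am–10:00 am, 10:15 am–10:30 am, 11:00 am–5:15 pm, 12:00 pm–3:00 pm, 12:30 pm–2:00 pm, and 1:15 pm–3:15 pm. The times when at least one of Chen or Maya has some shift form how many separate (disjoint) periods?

First set merges to 4:15 pm-7:00 pm, 8:00 pm-9:45 pm.
Second set merges to 9:30 am-10:45 am, 11:00 am-5:15 pm.
A ∪ B = 9:30 am-10:45 am, 11:00 am-7:00 pm, 8:00 pm-9:45 pm.
That is 3 disjoint pieces.

3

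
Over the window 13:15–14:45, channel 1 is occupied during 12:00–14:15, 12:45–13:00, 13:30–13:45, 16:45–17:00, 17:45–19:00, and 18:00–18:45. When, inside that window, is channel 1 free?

Covered (merged): 12:00–14:15, 16:45–17:00, 17:45–19:00.
Complement within 13:15–14:45: 14:15–14:45.

14:15–14:45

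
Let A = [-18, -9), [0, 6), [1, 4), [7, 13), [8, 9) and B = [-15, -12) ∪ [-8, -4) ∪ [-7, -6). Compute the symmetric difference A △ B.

[-18, -15) ∪ [-12, -9) ∪ [-8, -4) ∪ [0, 6) ∪ [7, 13)

First set merges to [-18, -9), [0, 6), [7, 13).
Second set merges to [-15, -12), [-8, -4).
Only in the first: [-18, -15), [-12, -9), [0, 6), [7, 13).
Only in the second: [-8, -4).
Together these are the periods covered by exactly one.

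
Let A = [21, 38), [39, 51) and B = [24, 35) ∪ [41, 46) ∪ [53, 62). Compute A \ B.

[21, 38) with B removed leaves [21, 24), [35, 38).
[39, 51) with B removed leaves [39, 41), [46, 51).

[21, 24) ∪ [35, 38) ∪ [39, 41) ∪ [46, 51)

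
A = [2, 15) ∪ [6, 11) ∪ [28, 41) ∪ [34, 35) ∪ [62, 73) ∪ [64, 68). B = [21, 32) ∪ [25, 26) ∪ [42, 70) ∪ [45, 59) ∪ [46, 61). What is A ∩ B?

[28, 32) ∪ [62, 70)

Merge the first list: [2, 15), [28, 41), [62, 73).
Merge the second list: [21, 32), [42, 70).
[2, 15): no overlap with the second set.
[28, 41) meets the second set on [28, 32).
[62, 73) meets the second set on [62, 70).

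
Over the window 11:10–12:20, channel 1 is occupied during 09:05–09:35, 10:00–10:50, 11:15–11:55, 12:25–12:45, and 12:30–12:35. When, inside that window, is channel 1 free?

After merging, the occupied span is 09:05-09:35, 10:00-10:50, 11:15-11:55, 12:25-12:45.
Uncovered inside 11:10-12:20: 11:10-11:15, 11:55-12:20.

11:10-11:15, 11:55-12:20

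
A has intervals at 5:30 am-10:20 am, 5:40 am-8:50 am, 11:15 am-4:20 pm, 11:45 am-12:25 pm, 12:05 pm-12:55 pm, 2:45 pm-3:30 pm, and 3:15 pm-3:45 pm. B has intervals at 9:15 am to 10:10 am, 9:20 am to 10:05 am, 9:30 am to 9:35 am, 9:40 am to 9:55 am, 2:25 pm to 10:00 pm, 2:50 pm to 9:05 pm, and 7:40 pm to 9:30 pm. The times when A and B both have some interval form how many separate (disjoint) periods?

A, merged: 5:30 am-10:20 am, 11:15 am-4:20 pm.
B, merged: 9:15 am-10:10 am, 2:25 pm-10:00 pm.
A ∩ B = 9:15 am-10:10 am, 2:25 pm-4:20 pm.
That is 2 disjoint pieces.

2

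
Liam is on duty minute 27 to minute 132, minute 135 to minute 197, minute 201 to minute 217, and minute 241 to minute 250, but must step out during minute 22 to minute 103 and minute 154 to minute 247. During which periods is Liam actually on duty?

minute 27 to minute 132 \ B = minute 103 to minute 132.
minute 135 to minute 197 \ B = minute 135 to minute 154.
minute 201 to minute 217: entirely removed.
minute 241 to minute 250 \ B = minute 247 to minute 250.

minute 103 to minute 132, minute 135 to minute 154, minute 247 to minute 250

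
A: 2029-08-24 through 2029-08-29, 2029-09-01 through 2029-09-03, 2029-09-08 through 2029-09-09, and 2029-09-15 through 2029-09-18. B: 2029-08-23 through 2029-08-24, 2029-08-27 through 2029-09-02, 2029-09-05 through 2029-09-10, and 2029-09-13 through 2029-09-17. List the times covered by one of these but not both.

Only in the first: 2029-08-25 through 2029-08-26, 2029-09-03 through 2029-09-03, 2029-09-18 through 2029-09-18.
Only in the second: 2029-08-23 through 2029-08-23, 2029-08-30 through 2029-08-31, 2029-09-05 through 2029-09-07, 2029-09-10 through 2029-09-10, 2029-09-13 through 2029-09-14.
Together these are the periods covered by exactly one.

2029-08-23 through 2029-08-23, 2029-08-25 through 2029-08-26, 2029-08-30 through 2029-08-31, 2029-09-03 through 2029-09-03, 2029-09-05 through 2029-09-07, 2029-09-10 through 2029-09-10, 2029-09-13 through 2029-09-14, 2029-09-18 through 2029-09-18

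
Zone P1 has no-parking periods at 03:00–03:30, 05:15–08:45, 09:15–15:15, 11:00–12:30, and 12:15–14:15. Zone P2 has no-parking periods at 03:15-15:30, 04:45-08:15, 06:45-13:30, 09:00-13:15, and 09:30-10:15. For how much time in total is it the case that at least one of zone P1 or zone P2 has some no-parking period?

A, merged: 03:00–03:30, 05:15–08:45, 09:15–15:15.
B, merged: 03:15–15:30.
A ∪ B = 03:00–15:30.
Total: 12 h 30 min.

12 h 30 min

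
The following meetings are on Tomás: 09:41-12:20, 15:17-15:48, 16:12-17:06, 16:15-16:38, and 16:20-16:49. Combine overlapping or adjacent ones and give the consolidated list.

09:41–12:20, 15:17–15:48, 16:12–17:06

15:17–15:48 is disjoint → start new block.
16:12–17:06 is disjoint → start new block.
16:15–16:38 overlaps/touches 16:12–17:06 → extend to 16:12–17:06.
16:20–16:49 overlaps/touches 16:12–17:06 → extend to 16:12–17:06.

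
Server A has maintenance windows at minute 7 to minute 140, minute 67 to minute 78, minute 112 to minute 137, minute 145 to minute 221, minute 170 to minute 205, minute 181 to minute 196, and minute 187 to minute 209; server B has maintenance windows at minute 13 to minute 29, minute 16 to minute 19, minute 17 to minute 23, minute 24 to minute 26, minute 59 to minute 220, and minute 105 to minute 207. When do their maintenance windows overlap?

First set merges to minute 7 to minute 140, minute 145 to minute 221.
Second set merges to minute 13 to minute 29, minute 59 to minute 220.
minute 7 to minute 140 meets the second set on minute 13 to minute 29, minute 59 to minute 140.
minute 145 to minute 221 meets the second set on minute 145 to minute 220.

minute 13 to minute 29, minute 59 to minute 140, minute 145 to minute 220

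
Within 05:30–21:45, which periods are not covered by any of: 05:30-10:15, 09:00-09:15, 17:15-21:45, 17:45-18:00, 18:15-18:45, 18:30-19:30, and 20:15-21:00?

10:15–17:15

Covered (merged): 05:30–10:15, 17:15–21:45.
Uncovered inside 05:30–21:45: 10:15–17:15.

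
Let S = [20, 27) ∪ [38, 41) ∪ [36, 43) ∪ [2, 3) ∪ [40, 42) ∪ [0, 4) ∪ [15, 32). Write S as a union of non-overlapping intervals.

[0, 4) ∪ [15, 32) ∪ [36, 43)

Sort by start: [0, 4), [2, 3), [15, 32), [20, 27), [36, 43), [38, 41), [40, 42).
[2, 3) overlaps/touches [0, 4) → extend to [0, 4).
[15, 32) is disjoint → start new block.
[20, 27) overlaps/touches [15, 32) → extend to [15, 32).
[36, 43) is disjoint → start new block.
[38, 41) overlaps/touches [36, 43) → extend to [36, 43).
[40, 42) overlaps/touches [36, 43) → extend to [36, 43).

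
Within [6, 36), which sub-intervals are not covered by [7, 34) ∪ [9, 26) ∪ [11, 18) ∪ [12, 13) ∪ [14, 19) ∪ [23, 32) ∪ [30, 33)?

[6, 7) ∪ [34, 36)

Covered (merged): [7, 34).
Complement within [6, 36): [6, 7), [34, 36).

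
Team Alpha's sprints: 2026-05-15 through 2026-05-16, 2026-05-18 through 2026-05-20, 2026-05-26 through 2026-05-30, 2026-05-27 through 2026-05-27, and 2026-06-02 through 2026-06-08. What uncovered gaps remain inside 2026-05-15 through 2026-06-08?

The merged coverage is 2026-05-15 through 2026-05-16, 2026-05-18 through 2026-05-20, 2026-05-26 through 2026-05-30, 2026-06-02 through 2026-06-08.
Complement within 2026-05-15 through 2026-06-08: 2026-05-17 through 2026-05-17, 2026-05-21 through 2026-05-25, 2026-05-31 through 2026-06-01.

2026-05-17 through 2026-05-17, 2026-05-21 through 2026-05-25, 2026-05-31 through 2026-06-01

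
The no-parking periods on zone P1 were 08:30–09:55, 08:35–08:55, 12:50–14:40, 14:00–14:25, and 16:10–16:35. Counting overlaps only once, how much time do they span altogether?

Merged: 08:30–09:55, 12:50–14:40, 16:10–16:35.
Lengths: 1 h 25 min + 1 h 50 min + 25 min = 3 h 40 min.

3 h 40 min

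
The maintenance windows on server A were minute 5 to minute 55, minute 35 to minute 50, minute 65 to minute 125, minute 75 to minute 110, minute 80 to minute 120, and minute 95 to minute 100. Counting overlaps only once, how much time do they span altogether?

110 minutes

Merged: minute 5 to minute 55, minute 65 to minute 125.
Lengths: 50 minutes + 60 minutes = 110 minutes.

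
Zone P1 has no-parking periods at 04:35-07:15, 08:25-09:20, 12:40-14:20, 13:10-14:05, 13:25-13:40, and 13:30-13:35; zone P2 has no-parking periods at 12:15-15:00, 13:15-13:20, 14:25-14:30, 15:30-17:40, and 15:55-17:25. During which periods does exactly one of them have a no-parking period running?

04:35–07:15, 08:25–09:20, 12:15–12:40, 14:20–15:00, 15:30–17:40

First set merges to 04:35–07:15, 08:25–09:20, 12:40–14:20.
Second set merges to 12:15–15:00, 15:30–17:40.
A but not B: 04:35–07:15, 08:25–09:20.
B but not A: 12:15–12:40, 14:20–15:00, 15:30–17:40.
Combining gives A △ B.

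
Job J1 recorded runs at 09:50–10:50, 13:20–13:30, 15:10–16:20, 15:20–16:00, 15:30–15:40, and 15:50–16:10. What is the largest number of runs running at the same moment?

Sweep endpoints in order; track running count of active intervals.
Peak of 3 reached at 15:30.

3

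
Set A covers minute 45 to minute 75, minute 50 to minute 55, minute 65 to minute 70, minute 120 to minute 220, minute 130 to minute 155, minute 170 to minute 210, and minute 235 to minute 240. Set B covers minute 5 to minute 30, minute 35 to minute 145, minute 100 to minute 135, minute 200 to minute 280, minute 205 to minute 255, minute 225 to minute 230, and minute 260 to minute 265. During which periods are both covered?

minute 45 to minute 75, minute 120 to minute 145, minute 200 to minute 220, minute 235 to minute 240

First set merges to minute 45 to minute 75, minute 120 to minute 220, minute 235 to minute 240.
Second set merges to minute 5 to minute 30, minute 35 to minute 145, minute 200 to minute 280.
minute 45 to minute 75 overlaps B on minute 45 to minute 75.
minute 120 to minute 220 overlaps B on minute 120 to minute 145, minute 200 to minute 220.
minute 235 to minute 240 overlaps B on minute 235 to minute 240.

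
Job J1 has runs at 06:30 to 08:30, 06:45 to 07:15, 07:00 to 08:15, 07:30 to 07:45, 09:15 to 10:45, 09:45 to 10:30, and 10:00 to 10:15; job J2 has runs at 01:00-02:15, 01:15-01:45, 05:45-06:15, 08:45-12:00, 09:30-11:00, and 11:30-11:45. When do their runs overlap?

09:15-10:45

Merge the first list: 06:30-08:30, 09:15-10:45.
Merge the second list: 01:00-02:15, 05:45-06:15, 08:45-12:00.
06:30-08:30 falls entirely outside B.
09:15-10:45 overlaps B on 09:15-10:45.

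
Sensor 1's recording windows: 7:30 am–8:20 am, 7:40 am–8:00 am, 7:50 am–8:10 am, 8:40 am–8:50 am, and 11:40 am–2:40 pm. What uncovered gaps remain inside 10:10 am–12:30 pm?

10:10 am-11:40 am

The merged coverage is 7:30 am-8:20 am, 8:40 am-8:50 am, 11:40 am-2:40 pm.
Complement within 10:10 am-12:30 pm: 10:10 am-11:40 am.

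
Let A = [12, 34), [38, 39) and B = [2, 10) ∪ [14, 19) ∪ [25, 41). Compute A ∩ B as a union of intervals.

[14, 19) ∪ [25, 34) ∪ [38, 39)

[12, 34) ∩ B → [14, 19), [25, 34).
[38, 39) ∩ B → [38, 39).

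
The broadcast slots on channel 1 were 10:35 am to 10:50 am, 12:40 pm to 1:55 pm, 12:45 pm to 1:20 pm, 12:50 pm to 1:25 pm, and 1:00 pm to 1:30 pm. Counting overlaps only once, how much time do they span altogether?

1 h 30 min

Merged: 10:35 am–10:50 am, 12:40 pm–1:55 pm.
Lengths: 15 min + 1 h 15 min = 1 h 30 min.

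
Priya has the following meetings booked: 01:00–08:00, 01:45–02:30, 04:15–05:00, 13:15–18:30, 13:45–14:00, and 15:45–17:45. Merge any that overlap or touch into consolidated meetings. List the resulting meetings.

01:00-08:00, 13:15-18:30

01:45-02:30 overlaps/touches 01:00-08:00 → extend to 01:00-08:00.
04:15-05:00 overlaps/touches 01:00-08:00 → extend to 01:00-08:00.
13:15-18:30 is disjoint → start new block.
13:45-14:00 overlaps/touches 13:15-18:30 → extend to 13:15-18:30.
15:45-17:45 overlaps/touches 13:15-18:30 → extend to 13:15-18:30.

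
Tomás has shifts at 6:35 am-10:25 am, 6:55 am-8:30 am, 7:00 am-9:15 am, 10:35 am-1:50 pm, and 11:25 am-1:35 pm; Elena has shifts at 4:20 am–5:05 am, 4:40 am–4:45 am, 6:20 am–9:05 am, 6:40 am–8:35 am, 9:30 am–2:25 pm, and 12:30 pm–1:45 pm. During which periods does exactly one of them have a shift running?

Merge the first list: 6:35 am–10:25 am, 10:35 am–1:50 pm.
Merge the second list: 4:20 am–5:05 am, 6:20 am–9:05 am, 9:30 am–2:25 pm.
A but not B: 9:05 am–9:30 am.
B but not A: 4:20 am–5:05 am, 6:20 am–6:35 am, 10:25 am–10:35 am, 1:50 pm–2:25 pm.
Combining gives A △ B.

4:20 am–5:05 am, 6:20 am–6:35 am, 9:05 am–9:30 am, 10:25 am–10:35 am, 1:50 pm–2:25 pm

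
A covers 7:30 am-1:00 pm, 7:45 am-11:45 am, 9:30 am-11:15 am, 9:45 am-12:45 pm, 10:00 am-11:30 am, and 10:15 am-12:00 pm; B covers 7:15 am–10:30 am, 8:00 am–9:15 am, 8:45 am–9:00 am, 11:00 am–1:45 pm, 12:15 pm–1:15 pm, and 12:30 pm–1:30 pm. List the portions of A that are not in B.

A, merged: 7:30 am–1:00 pm.
B, merged: 7:15 am–10:30 am, 11:00 am–1:45 pm.
7:30 am–1:00 pm with B removed leaves 10:30 am–11:00 am.

10:30 am–11:00 am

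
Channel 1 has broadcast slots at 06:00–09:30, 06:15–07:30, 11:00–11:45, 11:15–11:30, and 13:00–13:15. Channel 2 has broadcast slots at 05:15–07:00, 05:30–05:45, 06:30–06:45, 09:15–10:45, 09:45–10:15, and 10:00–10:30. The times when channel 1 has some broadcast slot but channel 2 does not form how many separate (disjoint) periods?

3

A, merged: 06:00–09:30, 11:00–11:45, 13:00–13:15.
B, merged: 05:15–07:00, 09:15–10:45.
A \ B = 07:00–09:15, 11:00–11:45, 13:00–13:15.
That is 3 disjoint pieces.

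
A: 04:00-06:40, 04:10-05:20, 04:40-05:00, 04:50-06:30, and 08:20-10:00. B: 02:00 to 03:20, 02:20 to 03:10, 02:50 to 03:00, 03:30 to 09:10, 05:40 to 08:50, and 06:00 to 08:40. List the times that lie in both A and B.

Merge the first list: 04:00–06:40, 08:20–10:00.
Merge the second list: 02:00–03:20, 03:30–09:10.
04:00–06:40 overlaps B on 04:00–06:40.
08:20–10:00 overlaps B on 08:20–09:10.

04:00–06:40, 08:20–09:10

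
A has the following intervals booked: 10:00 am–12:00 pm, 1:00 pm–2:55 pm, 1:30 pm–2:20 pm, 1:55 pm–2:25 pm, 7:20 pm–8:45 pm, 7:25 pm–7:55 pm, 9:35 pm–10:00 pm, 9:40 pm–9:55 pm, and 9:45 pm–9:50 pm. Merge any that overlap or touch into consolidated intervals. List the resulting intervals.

1:00 pm–2:55 pm is disjoint → start new block.
1:30 pm–2:20 pm overlaps/touches 1:00 pm–2:55 pm → extend to 1:00 pm–2:55 pm.
1:55 pm–2:25 pm overlaps/touches 1:00 pm–2:55 pm → extend to 1:00 pm–2:55 pm.
7:20 pm–8:45 pm is disjoint → start new block.
7:25 pm–7:55 pm overlaps/touches 7:20 pm–8:45 pm → extend to 7:20 pm–8:45 pm.
9:35 pm–10:00 pm is disjoint → start new block.
9:40 pm–9:55 pm overlaps/touches 9:35 pm–10:00 pm → extend to 9:35 pm–10:00 pm.
9:45 pm–9:50 pm overlaps/touches 9:35 pm–10:00 pm → extend to 9:35 pm–10:00 pm.

10:00 am–12:00 pm, 1:00 pm–2:55 pm, 7:20 pm–8:45 pm, 9:35 pm–10:00 pm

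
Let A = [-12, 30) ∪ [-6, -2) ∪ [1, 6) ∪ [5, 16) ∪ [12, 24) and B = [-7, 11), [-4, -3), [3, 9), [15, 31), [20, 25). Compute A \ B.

Merge the first list: [-12, 30).
Merge the second list: [-7, 11), [15, 31).
[-12, 30) minus B → [-12, -7), [11, 15).

[-12, -7) ∪ [11, 15)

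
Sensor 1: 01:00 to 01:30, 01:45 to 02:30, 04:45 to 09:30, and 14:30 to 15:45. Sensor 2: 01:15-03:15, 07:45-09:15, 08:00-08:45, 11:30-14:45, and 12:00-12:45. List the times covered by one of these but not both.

Merge the second list: 01:15-03:15, 07:45-09:15, 11:30-14:45.
Only in the first: 01:00-01:15, 04:45-07:45, 09:15-09:30, 14:45-15:45.
Only in the second: 01:30-01:45, 02:30-03:15, 11:30-14:30.
Together these are the periods covered by exactly one.

01:00-01:15, 01:30-01:45, 02:30-03:15, 04:45-07:45, 09:15-09:30, 11:30-14:30, 14:45-15:45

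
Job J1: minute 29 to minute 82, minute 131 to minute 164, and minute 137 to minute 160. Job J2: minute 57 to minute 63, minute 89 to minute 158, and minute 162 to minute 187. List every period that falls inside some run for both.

minute 57 to minute 63, minute 131 to minute 158, minute 162 to minute 164

First set merges to minute 29 to minute 82, minute 131 to minute 164.
minute 29 to minute 82 overlaps B on minute 57 to minute 63.
minute 131 to minute 164 overlaps B on minute 131 to minute 158, minute 162 to minute 164.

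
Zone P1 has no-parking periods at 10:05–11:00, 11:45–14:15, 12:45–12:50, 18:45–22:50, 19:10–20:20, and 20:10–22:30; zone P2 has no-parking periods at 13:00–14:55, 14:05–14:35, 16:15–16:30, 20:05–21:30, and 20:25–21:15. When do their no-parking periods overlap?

A, merged: 10:05-11:00, 11:45-14:15, 18:45-22:50.
B, merged: 13:00-14:55, 16:15-16:30, 20:05-21:30.
10:05-11:00: no overlap with the second set.
11:45-14:15 meets the second set on 13:00-14:15.
18:45-22:50 meets the second set on 20:05-21:30.

13:00-14:15, 20:05-21:30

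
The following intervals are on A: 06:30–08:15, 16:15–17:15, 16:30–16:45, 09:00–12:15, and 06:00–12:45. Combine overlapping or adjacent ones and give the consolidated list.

Sort by start: 06:00–12:45, 06:30–08:15, 09:00–12:15, 16:15–17:15, 16:30–16:45.
06:30–08:15 overlaps/touches 06:00–12:45 → extend to 06:00–12:45.
09:00–12:15 overlaps/touches 06:00–12:45 → extend to 06:00–12:45.
16:15–17:15 is disjoint → start new block.
16:30–16:45 overlaps/touches 16:15–17:15 → extend to 16:15–17:15.

06:00–12:45, 16:15–17:15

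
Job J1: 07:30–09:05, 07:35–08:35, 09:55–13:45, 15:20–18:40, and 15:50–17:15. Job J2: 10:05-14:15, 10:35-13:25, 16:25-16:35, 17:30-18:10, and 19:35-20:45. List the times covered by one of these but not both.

A, merged: 07:30–09:05, 09:55–13:45, 15:20–18:40.
B, merged: 10:05–14:15, 16:25–16:35, 17:30–18:10, 19:35–20:45.
A but not B: 07:30–09:05, 09:55–10:05, 15:20–16:25, 16:35–17:30, 18:10–18:40.
B but not A: 13:45–14:15, 19:35–20:45.
Combining gives A △ B.

07:30–09:05, 09:55–10:05, 13:45–14:15, 15:20–16:25, 16:35–17:30, 18:10–18:40, 19:35–20:45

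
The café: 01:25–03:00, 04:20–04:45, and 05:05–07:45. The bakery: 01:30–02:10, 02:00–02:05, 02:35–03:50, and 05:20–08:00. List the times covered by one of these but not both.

01:25–01:30, 02:10–02:35, 03:00–03:50, 04:20–04:45, 05:05–05:20, 07:45–08:00

Merge the second list: 01:30–02:10, 02:35–03:50, 05:20–08:00.
A \ B = 01:25–01:30, 02:10–02:35, 04:20–04:45, 05:05–05:20.
B \ A = 03:00–03:50, 07:45–08:00.
Union of the two gives the symmetric difference.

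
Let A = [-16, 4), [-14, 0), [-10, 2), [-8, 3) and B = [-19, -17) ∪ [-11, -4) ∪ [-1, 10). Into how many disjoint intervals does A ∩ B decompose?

First set merges to [-16, 4).
A ∩ B = [-11, -4), [-1, 4).
That is 2 disjoint pieces.

2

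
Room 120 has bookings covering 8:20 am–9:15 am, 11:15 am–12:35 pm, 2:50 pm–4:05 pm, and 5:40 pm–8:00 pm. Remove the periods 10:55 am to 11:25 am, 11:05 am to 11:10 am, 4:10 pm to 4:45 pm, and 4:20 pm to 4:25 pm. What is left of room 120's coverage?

8:20 am–9:15 am, 11:25 am–12:35 pm, 2:50 pm–4:05 pm, 5:40 pm–8:00 pm

B, merged: 10:55 am–11:25 am, 4:10 pm–4:45 pm.
8:20 am–9:15 am: no B overlap → unchanged.
11:15 am–12:35 pm minus B → 11:25 am–12:35 pm.
2:50 pm–4:05 pm: no B overlap → unchanged.
5:40 pm–8:00 pm: no B overlap → unchanged.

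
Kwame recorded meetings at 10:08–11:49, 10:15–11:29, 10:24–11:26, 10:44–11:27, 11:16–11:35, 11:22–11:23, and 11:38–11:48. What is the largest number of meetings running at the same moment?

Walk the sorted start/end points keeping a running depth.
The depth first hits 6 at 11:22.

6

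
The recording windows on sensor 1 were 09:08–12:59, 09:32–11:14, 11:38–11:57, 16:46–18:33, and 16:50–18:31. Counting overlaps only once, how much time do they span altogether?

5 h 38 min

Merged: 09:08–12:59, 16:46–18:33.
Lengths: 3 h 51 min + 1 h 47 min = 5 h 38 min.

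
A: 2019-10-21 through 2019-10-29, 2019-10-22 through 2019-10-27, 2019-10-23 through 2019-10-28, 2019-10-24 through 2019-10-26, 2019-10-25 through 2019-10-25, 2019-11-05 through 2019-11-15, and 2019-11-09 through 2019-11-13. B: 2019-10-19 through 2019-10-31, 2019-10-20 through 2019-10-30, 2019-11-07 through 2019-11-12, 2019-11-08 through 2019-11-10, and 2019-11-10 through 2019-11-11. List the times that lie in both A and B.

2019-10-21 through 2019-10-29, 2019-11-07 through 2019-11-12

A, merged: 2019-10-21 through 2019-10-29, 2019-11-05 through 2019-11-15.
B, merged: 2019-10-19 through 2019-10-31, 2019-11-07 through 2019-11-12.
2019-10-21 through 2019-10-29 overlaps B on 2019-10-21 through 2019-10-29.
2019-11-05 through 2019-11-15 overlaps B on 2019-11-07 through 2019-11-12.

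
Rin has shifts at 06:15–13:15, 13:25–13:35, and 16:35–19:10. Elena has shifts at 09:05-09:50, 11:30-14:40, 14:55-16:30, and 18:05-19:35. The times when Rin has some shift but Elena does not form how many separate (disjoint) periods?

A \ B = 06:15-09:05, 09:50-11:30, 16:35-18:05.
That is 3 disjoint pieces.

3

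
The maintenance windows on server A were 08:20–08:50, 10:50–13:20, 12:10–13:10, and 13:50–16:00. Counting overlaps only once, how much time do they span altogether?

5 h 10 min

Merged: 08:20-08:50, 10:50-13:20, 13:50-16:00.
Lengths: 30 min + 2 h 30 min + 2 h 10 min = 5 h 10 min.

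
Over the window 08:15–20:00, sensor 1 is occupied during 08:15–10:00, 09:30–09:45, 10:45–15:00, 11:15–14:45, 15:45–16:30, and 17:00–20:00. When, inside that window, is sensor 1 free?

10:00-10:45, 15:00-15:45, 16:30-17:00

The merged coverage is 08:15-10:00, 10:45-15:00, 15:45-16:30, 17:00-20:00.
Complement within 08:15-20:00: 10:00-10:45, 15:00-15:45, 16:30-17:00.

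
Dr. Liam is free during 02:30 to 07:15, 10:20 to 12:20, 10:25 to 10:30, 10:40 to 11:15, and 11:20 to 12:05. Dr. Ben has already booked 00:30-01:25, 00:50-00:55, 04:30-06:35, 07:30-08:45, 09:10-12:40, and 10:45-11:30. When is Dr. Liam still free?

02:30-04:30, 06:35-07:15

Merge the first list: 02:30-07:15, 10:20-12:20.
Merge the second list: 00:30-01:25, 04:30-06:35, 07:30-08:45, 09:10-12:40.
02:30-07:15 minus B → 02:30-04:30, 06:35-07:15.
10:20-12:20: fully covered by B → removed.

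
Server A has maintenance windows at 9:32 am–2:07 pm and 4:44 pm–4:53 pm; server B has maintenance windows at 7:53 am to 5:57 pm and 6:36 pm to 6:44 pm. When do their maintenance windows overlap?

9:32 am-2:07 pm, 4:44 pm-4:53 pm

9:32 am-2:07 pm ∩ B → 9:32 am-2:07 pm.
4:44 pm-4:53 pm ∩ B → 4:44 pm-4:53 pm.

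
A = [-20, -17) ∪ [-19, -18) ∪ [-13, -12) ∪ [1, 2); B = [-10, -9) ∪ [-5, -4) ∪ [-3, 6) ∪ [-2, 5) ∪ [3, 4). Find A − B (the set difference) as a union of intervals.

First set merges to [-20, -17), [-13, -12), [1, 2).
Second set merges to [-10, -9), [-5, -4), [-3, 6).
[-20, -17) is untouched.
[-13, -12) is untouched.
[1, 2) lies entirely inside B → drops out.

[-20, -17) ∪ [-13, -12)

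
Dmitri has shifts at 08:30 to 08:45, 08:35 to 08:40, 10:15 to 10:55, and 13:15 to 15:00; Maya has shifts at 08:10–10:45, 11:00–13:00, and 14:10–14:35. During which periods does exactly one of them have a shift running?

08:10–08:30, 08:45–10:15, 10:45–10:55, 11:00–13:00, 13:15–14:10, 14:35–15:00

Merge the first list: 08:30–08:45, 10:15–10:55, 13:15–15:00.
Only in the first: 10:45–10:55, 13:15–14:10, 14:35–15:00.
Only in the second: 08:10–08:30, 08:45–10:15, 11:00–13:00.
Together these are the periods covered by exactly one.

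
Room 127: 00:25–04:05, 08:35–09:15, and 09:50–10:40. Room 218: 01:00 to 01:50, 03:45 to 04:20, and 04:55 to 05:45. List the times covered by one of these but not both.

A \ B = 00:25–01:00, 01:50–03:45, 08:35–09:15, 09:50–10:40.
B \ A = 04:05–04:20, 04:55–05:45.
Union of the two gives the symmetric difference.

00:25–01:00, 01:50–03:45, 04:05–04:20, 04:55–05:45, 08:35–09:15, 09:50–10:40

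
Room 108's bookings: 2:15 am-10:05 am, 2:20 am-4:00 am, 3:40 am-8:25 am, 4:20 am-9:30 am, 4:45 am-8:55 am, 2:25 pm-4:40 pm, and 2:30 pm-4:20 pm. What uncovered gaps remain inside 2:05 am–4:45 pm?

2:05 am–2:15 am, 10:05 am–2:25 pm, 4:40 pm–4:45 pm

The merged coverage is 2:15 am–10:05 am, 2:25 pm–4:40 pm.
Complement within 2:05 am–4:45 pm: 2:05 am–2:15 am, 10:05 am–2:25 pm, 4:40 pm–4:45 pm.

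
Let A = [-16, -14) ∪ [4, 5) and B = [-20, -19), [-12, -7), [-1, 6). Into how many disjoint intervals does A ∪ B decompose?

A ∪ B = [-20, -19), [-16, -14), [-12, -7), [-1, 6).
That is 4 disjoint pieces.

4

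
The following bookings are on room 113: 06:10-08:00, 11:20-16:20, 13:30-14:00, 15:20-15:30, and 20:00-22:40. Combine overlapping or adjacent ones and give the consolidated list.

06:10–08:00, 11:20–16:20, 20:00–22:40

11:20–16:20 is disjoint → start new block.
13:30–14:00 overlaps/touches 11:20–16:20 → extend to 11:20–16:20.
15:20–15:30 overlaps/touches 11:20–16:20 → extend to 11:20–16:20.
20:00–22:40 is disjoint → start new block.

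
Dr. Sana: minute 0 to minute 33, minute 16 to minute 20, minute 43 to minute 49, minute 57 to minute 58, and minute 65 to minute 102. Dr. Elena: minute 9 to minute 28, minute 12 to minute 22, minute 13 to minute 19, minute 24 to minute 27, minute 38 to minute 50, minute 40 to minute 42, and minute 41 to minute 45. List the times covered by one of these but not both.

Merge the first list: minute 0 to minute 33, minute 43 to minute 49, minute 57 to minute 58, minute 65 to minute 102.
Merge the second list: minute 9 to minute 28, minute 38 to minute 50.
Only in the first: minute 0 to minute 9, minute 28 to minute 33, minute 57 to minute 58, minute 65 to minute 102.
Only in the second: minute 38 to minute 43, minute 49 to minute 50.
Together these are the periods covered by exactly one.

minute 0 to minute 9, minute 28 to minute 33, minute 38 to minute 43, minute 49 to minute 50, minute 57 to minute 58, minute 65 to minute 102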